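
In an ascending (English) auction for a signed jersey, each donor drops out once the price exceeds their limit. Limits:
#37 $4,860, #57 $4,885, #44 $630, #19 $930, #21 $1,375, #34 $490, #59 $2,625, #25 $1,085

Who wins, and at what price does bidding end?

#57 wins at $4,860

Open ascending-bid auction: the price rises until one bidder remains; the winner pays the price at which the last rival dropped out.
Limits in order: 4,885 (#57) > 4,860 (#37) > 2,625 (#59) > 1,375 (#21) > 1,085 (#25) > 930 (#19) > …
Once the price passes $4,860, only #57 is left; the hammer falls at #37's limit of $4,860.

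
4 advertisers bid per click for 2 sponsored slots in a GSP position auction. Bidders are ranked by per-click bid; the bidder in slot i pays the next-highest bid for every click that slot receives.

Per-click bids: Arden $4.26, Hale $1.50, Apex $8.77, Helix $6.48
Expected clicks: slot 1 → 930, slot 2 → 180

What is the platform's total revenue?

Total revenue: $6793.20

Sorting advertisers: $8.77 (Apex) > $6.48 (Helix) > $4.26 (Arden) > …
Slot 1: Apex pays $6.48 × 930 = $6026.40
Slot 2: Helix pays $4.26 × 180 = $766.80
Total = $6793.20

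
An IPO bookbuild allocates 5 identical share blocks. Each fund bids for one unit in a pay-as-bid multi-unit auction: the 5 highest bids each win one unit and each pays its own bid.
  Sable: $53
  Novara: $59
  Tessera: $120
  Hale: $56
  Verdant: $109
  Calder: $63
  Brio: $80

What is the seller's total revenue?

Total revenue: $431

Ordering the bids: 120 (Tessera), 109 (Verdant), 80 (Brio), 63 (Calder), 59 (Novara), 56 (Hale), 53 (Sable)
Top 5: Tessera, Verdant, Brio, Calder, Novara.
Total revenue = 120 + 109 + 80 + 63 + 59 = $431.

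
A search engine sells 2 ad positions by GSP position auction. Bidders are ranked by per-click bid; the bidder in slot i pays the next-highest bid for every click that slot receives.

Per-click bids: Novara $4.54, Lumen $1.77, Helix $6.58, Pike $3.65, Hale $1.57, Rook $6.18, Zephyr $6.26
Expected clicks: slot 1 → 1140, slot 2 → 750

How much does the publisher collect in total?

Ranked by bid: $6.58 (Helix) > $6.26 (Zephyr) > $6.18 (Rook) > …
Slot 1: Helix pays $6.26 × 1140 = $7136.40
Slot 2: Zephyr pays $6.18 × 750 = $4635.00
Total = $11771.40

Total revenue: $11771.40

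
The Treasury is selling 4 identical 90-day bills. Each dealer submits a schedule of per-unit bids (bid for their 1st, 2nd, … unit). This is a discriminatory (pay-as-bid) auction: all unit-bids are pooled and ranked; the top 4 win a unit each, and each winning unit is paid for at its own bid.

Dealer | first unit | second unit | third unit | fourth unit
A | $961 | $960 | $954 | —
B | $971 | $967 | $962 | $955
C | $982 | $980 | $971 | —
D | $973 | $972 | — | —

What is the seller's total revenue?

Pooled unit-bids ranked (top 4): 982 (C-1), 980 (C-2), 973 (D-1), 972 (D-2)
Next rejected bid: $971 (not a price — pay-as-bid).
Each winning unit pays its own bid.
Revenue = 982 + 980 + 973 + 972 = $3,907.

Total revenue: $3,907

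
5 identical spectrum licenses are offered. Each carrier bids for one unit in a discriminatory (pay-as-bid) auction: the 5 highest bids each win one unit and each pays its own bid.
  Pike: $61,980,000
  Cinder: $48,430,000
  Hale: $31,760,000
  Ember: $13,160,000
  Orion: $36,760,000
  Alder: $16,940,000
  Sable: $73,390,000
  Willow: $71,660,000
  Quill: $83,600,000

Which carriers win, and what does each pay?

Sorting: 83,600,000 (Quill), 73,390,000 (Sable), 71,660,000 (Willow), 61,980,000 (Pike), 48,430,000 (Cinder), 36,760,000 (Orion), 31,760,000 (Hale), …
The 5 highest are Quill, Sable, Willow, Pike, Cinder.
Each winner pays its own bid: Quill $83,600,000, Sable $73,390,000, Willow $71,660,000, Pike $61,980,000, Cinder $48,430,000.

Quill $83,600,000, Sable $73,390,000, Willow $71,660,000, Pike $61,980,000, Cinder $48,430,000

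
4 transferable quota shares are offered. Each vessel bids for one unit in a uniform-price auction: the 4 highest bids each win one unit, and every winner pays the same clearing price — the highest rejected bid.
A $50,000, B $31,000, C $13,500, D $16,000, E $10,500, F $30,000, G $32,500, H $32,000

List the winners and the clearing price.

A, G, H, B; each pays $30,000

Ordering the bids: 50,000 (A), 32,500 (G), 32,000 (H), 31,000 (B), 30,000 (F), 16,000 (D), …
Winners (4 units): A, G, H, B.
Highest unsuccessful bid: $30,000 → clearing price.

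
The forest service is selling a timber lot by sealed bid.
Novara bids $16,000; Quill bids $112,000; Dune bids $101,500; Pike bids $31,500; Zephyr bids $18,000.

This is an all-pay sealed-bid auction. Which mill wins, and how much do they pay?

Quill pays $112,000

Rule: the highest bidder wins the item, but every bidder pays their own bid.
Sorting bids: 112,000 (Quill) > 101,500 (Dune) > 31,500 (Pike) > 18,000 (Zephyr) > 16,000 (Novara)
Quill wins with the top bid; all bids are sunk regardless.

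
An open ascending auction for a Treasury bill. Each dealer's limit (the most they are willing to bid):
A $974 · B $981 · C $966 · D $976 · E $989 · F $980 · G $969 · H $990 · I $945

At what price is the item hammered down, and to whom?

Limits in order: 990 (H) > 989 (E) > 981 (B) > 980 (F) > 976 (D) > 974 (A) > …
Bidding ends when E exits at $989; H takes it.

H wins at $989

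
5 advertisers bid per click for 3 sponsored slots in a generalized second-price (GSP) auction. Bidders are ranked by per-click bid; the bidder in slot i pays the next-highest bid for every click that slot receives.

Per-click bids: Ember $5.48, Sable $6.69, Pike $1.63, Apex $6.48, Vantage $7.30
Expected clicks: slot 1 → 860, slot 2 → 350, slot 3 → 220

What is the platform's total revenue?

Ranked by bid: $7.30 (Vantage) > $6.69 (Sable) > $6.48 (Apex) > $5.48 (Ember) > …
Slot 1: Vantage pays $6.69 × 860 = $5753.40
Slot 2: Sable pays $6.48 × 350 = $2268.00
Slot 3: Apex pays $5.48 × 220 = $1205.60
Total = $9227.00

Total revenue: $9227.00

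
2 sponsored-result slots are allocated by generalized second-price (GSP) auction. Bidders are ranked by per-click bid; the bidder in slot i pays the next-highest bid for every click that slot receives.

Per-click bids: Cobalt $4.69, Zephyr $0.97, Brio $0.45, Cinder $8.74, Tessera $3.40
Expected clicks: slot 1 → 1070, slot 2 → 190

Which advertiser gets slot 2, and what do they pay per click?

Per-click bids in order: $8.74 (Cinder) > $4.69 (Cobalt) > $3.40 (Tessera) > …
Slot 2 goes to the second-ranked bidder, Cobalt, who pays the next bid down: $3.40/click.

Cobalt; $3.40 per click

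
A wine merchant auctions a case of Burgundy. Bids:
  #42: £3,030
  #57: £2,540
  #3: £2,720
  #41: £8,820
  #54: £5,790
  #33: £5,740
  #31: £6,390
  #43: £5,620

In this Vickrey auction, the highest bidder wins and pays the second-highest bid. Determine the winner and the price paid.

#41 pays £6,390

Bids ranked: 8,820 (#41) > 6,390 (#31) > 5,790 (#54) > 5,740 (#33) > 5,620 (#43) > 3,030 (#42) > …
#41 is highest; pays the second-highest bid, £6,390.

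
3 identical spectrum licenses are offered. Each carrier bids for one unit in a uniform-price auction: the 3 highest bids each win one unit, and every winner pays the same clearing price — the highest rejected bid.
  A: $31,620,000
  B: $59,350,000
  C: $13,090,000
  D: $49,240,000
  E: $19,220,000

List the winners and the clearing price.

Ordering the bids: 59,350,000 (B), 49,240,000 (D), 31,620,000 (A), 19,220,000 (E), 13,090,000 (C)
Top 3: B, D, A.
First losing bid is E's $19,220,000, which sets the uniform price.

B, D, A; each pays $19,220,000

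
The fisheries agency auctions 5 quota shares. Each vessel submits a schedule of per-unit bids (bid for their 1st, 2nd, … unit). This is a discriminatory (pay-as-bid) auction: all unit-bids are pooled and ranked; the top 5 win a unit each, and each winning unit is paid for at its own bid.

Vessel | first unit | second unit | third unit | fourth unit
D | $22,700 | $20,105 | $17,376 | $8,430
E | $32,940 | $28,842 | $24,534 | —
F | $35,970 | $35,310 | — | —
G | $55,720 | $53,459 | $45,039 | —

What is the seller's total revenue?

Pooled unit-bids ranked (top 5): 55,720 (G-1), 53,459 (G-2), 45,039 (G-3), 35,970 (F-1), 35,310 (F-2)
Next rejected bid: $32,940 (not a price — pay-as-bid).
Each winning unit pays its own bid.
Revenue = 55,720 + 53,459 + 45,039 + 35,970 + 35,310 = $225,498.

Total revenue: $225,498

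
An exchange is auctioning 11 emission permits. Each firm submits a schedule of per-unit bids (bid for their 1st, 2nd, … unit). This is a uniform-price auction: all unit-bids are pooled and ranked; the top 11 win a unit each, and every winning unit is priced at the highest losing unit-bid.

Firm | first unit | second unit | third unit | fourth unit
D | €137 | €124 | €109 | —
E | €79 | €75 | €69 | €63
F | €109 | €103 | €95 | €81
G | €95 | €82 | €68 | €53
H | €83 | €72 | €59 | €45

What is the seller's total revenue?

Total revenue: €825

Pooled unit-bids ranked (top 11): 137 (D-1), 124 (D-2), 109 (D-3), 109 (F-1), 103 (F-2), 95 (F-3), 95 (G-1), 83 (H-1), 82 (G-2), 81 (F-4), 79 (E-1)
The (k+1)-th unit-bid is €75.
Allocation: D 3, E 1, F 4, G 2, H 1. Every unit priced at €75.
Revenue = 11 × 75 = €825.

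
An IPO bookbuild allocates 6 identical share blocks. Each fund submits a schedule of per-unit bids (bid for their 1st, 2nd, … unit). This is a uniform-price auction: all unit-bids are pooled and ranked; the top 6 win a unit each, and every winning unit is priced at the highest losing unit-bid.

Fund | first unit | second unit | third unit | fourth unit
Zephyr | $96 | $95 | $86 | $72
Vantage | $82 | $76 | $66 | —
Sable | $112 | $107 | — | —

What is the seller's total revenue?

Pooled unit-bids ranked (top 6): 112 (Sable-1), 107 (Sable-2), 96 (Zephyr-1), 95 (Zephyr-2), 86 (Zephyr-3), 82 (Vantage-1)
First bid not allocated: $76.
Allocation: Sable 2, Vantage 1, Zephyr 3. Every unit priced at $76.
Revenue = 6 × 76 = $456.

Total revenue: $456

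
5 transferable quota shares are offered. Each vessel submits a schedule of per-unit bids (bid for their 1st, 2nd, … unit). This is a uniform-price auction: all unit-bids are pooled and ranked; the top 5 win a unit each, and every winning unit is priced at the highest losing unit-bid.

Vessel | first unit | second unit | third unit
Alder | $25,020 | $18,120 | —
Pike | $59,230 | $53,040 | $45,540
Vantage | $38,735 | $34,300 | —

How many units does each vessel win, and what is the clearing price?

Pike 3, Vantage 2; clearing price $25,020

Pooled unit-bids ranked (top 5): 59,230 (Pike-1), 53,040 (Pike-2), 45,540 (Pike-3), 38,735 (Vantage-1), 34,300 (Vantage-2)
Highest rejected unit-bid = $25,020.
Allocation: Pike 3, Vantage 2.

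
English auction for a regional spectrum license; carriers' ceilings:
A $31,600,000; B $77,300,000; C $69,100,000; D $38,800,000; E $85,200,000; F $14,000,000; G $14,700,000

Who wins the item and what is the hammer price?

E wins at $77,300,000

Limits in order: 85,200,000 (E) > 77,300,000 (B) > 69,100,000 (C) > 38,800,000 (D) > 31,600,000 (A) > 14,700,000 (G) > …
B is the last rival to drop out, at $77,300,000; E remains and wins at that price.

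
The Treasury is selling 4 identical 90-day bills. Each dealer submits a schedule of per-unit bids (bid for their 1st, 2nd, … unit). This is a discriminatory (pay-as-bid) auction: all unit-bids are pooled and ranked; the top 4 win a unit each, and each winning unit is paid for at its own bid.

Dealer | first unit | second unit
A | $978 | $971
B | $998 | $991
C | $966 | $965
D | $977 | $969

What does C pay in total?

All unit-bids, highest first — top 4: 998 (B-1), 991 (B-2), 978 (A-1), 977 (D-1)
Next rejected bid: $971 (not a price — pay-as-bid).
C wins no units.

C pays $0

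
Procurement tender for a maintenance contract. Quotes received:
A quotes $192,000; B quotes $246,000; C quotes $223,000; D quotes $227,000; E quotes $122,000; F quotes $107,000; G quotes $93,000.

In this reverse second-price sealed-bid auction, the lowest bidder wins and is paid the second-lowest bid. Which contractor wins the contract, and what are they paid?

Reverse second-price sealed-bid auction: the lowest bidder wins and is paid the second-lowest bid.
Sorting bids: 93,000 (G) < 107,000 (F) < 122,000 (E) < 192,000 (A) < 223,000 (C) < 227,000 (D) < …
Second-price: G is paid F's bid of $107,000.

G is paid $107,000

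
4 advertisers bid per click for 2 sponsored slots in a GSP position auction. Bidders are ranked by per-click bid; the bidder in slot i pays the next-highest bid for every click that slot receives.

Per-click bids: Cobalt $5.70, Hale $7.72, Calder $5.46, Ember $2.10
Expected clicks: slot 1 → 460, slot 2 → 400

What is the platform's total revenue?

Total revenue: $4806.00

Per-click bids in order: $7.72 (Hale) > $5.70 (Cobalt) > $5.46 (Calder) > …
Slot 1: Hale pays $5.70 × 460 = $2622.00
Slot 2: Cobalt pays $5.46 × 400 = $2184.00
Total = $4806.00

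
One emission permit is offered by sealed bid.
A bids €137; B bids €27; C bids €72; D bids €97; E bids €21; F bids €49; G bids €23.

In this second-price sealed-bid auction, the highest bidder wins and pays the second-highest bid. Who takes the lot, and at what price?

A pays €97

Bids ranked: 137 (A) > 97 (D) > 72 (C) > 49 (F) > 27 (B) > 23 (G) > …
Second-price: A pays D's bid of €97.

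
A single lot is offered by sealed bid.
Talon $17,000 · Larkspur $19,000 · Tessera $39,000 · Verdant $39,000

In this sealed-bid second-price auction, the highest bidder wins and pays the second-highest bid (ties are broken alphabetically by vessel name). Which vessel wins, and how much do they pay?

Rule: the highest bidder wins and pays the second-highest bid.
Sorting bids: 39,000 (Tessera) > 39,000 (Verdant) > 19,000 (Larkspur) > 17,000 (Talon)
Tessera and Verdant tie at $39,000; tie-break gives it to Tessera.
Tessera wins with the highest bid; price is set by the runner-up at $39,000.

Tessera pays $39,000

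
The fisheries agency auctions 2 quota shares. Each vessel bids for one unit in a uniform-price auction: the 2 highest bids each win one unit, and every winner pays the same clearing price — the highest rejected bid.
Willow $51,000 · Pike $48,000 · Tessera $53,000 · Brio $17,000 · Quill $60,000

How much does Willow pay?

Sorting: 60,000 (Quill), 53,000 (Tessera), 51,000 (Willow), 48,000 (Pike), …
The 2 highest are Quill, Tessera.
Clearing price = highest rejected bid = $51,000.
Willow does not win → pays $0.

Willow pays $0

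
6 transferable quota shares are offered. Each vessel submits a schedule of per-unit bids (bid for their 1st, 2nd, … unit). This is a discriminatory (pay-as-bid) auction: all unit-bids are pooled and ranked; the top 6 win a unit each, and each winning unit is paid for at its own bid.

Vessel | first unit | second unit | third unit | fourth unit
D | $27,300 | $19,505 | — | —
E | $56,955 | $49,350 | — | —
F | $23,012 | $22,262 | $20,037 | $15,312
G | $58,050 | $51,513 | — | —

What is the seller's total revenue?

All unit-bids, highest first — top 6: 58,050 (G-1), 56,955 (E-1), 51,513 (G-2), 49,350 (E-2), 27,300 (D-1), 23,012 (F-1)
Next rejected bid: $22,262 (not a price — pay-as-bid).
Each winning unit pays its own bid.
Revenue = 58,050 + 56,955 + 51,513 + 49,350 + 27,300 + 23,012 = $266,180.

Total revenue: $266,180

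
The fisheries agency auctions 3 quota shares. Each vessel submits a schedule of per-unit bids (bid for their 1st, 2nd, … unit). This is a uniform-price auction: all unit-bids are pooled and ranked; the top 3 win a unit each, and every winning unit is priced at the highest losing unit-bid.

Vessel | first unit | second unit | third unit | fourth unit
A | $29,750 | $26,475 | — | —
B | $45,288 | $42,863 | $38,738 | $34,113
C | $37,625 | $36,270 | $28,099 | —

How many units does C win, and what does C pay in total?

C: 0 units, pays $0

Merging the schedules and taking the best 3: 45,288 (B-1), 42,863 (B-2), 38,738 (B-3)
First bid not allocated: $37,625.
C wins 0 unit(s) at $37,625 each.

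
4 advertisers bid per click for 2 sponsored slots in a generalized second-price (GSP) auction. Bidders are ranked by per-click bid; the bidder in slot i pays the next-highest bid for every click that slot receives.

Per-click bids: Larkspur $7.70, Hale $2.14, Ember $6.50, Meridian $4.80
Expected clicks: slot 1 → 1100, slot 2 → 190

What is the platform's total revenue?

Sorting advertisers: $7.70 (Larkspur) > $6.50 (Ember) > $4.80 (Meridian) > …
Slot 1: Larkspur pays $6.50 × 1100 = $7150.00
Slot 2: Ember pays $4.80 × 190 = $912.00
Total = $8062.00

Total revenue: $8062.00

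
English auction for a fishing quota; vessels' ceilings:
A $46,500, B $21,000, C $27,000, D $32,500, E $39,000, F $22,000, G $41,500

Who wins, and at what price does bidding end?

A wins at $41,500

Rule: the price rises until one bidder remains; the winner pays the price at which the last rival dropped out.
Limits in order: 46,500 (A) > 41,500 (G) > 39,000 (E) > 32,500 (D) > 27,000 (C) > 22,000 (F) > …
Bidding ends when G exits at $41,500; A takes it.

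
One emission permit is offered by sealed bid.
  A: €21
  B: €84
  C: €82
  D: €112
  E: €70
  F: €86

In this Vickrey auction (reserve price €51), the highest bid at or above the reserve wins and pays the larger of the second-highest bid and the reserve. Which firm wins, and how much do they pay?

D pays €86

Sorting bids: 112 (D) > 86 (F) > 84 (B) > 82 (C) > 70 (E) > 21 (A)
Highest eligible bid: D at €112.
max(second-highest €86, reserve €51) = €86; the reserve does not bind.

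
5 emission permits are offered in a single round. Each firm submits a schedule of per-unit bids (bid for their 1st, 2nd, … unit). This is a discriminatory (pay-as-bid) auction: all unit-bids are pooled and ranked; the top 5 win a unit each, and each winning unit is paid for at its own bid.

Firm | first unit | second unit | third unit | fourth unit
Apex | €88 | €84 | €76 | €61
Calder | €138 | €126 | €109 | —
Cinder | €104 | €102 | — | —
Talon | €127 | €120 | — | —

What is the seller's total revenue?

Total revenue: €620

All unit-bids, highest first — top 5: 138 (Calder-1), 127 (Talon-1), 126 (Calder-2), 120 (Talon-2), 109 (Calder-3)
Next rejected bid: €104 (not a price — pay-as-bid).
Each winning unit pays its own bid.
Revenue = 138 + 127 + 126 + 120 + 109 = €620.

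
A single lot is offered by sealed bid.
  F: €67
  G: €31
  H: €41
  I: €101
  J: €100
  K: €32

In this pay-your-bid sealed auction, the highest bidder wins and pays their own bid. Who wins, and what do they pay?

I pays €101

Rule: the highest bidder wins and pays their own bid.
Bids in order: 101 (I) > 100 (J) > 67 (F) > 41 (H) > 32 (K) > 31 (G)
I is highest → pays own bid, €101.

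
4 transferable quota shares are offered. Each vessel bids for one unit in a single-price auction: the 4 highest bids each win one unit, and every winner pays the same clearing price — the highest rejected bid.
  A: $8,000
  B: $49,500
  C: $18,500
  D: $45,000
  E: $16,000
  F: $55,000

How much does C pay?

C pays $16,000

Sorting: 55,000 (F), 49,500 (B), 45,000 (D), 18,500 (C), 16,000 (E), 8,000 (A)
Top 4: F, B, D, C.
First losing bid is E's $16,000, which sets the uniform price.
C wins → pays $16,000.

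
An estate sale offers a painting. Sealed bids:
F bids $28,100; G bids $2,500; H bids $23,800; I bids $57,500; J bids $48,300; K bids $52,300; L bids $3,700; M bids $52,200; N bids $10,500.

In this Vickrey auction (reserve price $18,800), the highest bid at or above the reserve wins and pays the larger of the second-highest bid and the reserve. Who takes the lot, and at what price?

I pays $52,300

Rule: the highest bid at or above the reserve wins and pays the larger of the second-highest bid and the reserve.
Bids ranked: 57,500 (I) > 52,300 (K) > 52,200 (M) > 48,300 (J) > 28,100 (F) > 23,800 (H) > …
I has the top bid at or above the reserve ($57,500).
Second-highest bid $52,300 exceeds the reserve $18,800 → payment $52,300.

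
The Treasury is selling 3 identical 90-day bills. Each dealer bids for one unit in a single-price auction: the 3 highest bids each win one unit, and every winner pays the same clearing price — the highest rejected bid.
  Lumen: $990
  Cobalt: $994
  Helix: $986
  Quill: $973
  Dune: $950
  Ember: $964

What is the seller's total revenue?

Total revenue: $2,919

Bids ranked high→low: 994 (Cobalt), 990 (Lumen), 986 (Helix), 973 (Quill), 964 (Ember), …
The 3 highest are Cobalt, Lumen, Helix.
Clearing price = highest rejected bid = $973.
Total revenue = 3 × $973 = $2,919.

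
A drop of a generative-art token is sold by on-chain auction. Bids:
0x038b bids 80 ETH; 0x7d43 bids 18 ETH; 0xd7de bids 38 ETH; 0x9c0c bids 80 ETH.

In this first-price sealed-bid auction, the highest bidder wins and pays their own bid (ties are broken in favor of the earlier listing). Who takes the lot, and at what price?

Bids ranked: 80 (0x038b) > 80 (0x9c0c) > 38 (0xd7de) > 18 (0x7d43)
Tie at 80 ETH → 0x038b wins by tie-break.
0x038b is highest → pays own bid, 80 ETH.

0x038b pays 80 ETH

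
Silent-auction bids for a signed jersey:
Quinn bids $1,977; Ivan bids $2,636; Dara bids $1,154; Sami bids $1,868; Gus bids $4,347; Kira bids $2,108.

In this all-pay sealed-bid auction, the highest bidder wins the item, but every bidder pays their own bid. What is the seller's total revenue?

Total revenue: $14,090

Bids ranked: 4,347 (Gus) > 2,636 (Ivan) > 2,108 (Kira) > 1,977 (Quinn) > 1,868 (Sami) > 1,154 (Dara)
Gus wins with the top bid; all bids are sunk regardless.
Every bidder forfeits their bid regardless of winning.
Revenue = 1,977 + 2,636 + 1,154 + 1,868 + 4,347 + 2,108 = $14,090.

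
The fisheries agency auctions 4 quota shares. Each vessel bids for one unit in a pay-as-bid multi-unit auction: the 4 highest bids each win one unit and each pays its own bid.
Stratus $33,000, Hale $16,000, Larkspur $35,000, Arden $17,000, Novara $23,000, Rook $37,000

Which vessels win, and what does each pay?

Rook $37,000, Larkspur $35,000, Stratus $33,000, Novara $23,000

Sorting: 37,000 (Rook), 35,000 (Larkspur), 33,000 (Stratus), 23,000 (Novara), 17,000 (Arden), 16,000 (Hale)
Top 4: Rook, Larkspur, Stratus, Novara.
Each winner pays its own bid: Rook $37,000, Larkspur $35,000, Stratus $33,000, Novara $23,000.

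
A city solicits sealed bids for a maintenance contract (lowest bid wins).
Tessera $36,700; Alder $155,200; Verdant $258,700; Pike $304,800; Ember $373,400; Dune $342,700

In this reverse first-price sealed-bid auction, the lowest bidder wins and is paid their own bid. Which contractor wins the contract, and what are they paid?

Reverse first-price sealed-bid auction: the lowest bidder wins and is paid their own bid.
Bids in order: 36,700 (Tessera) < 155,200 (Alder) < 258,700 (Verdant) < 304,800 (Pike) < 342,700 (Dune) < 373,400 (Ember)
Tessera has the lowest bid and is paid exactly that: $36,700.

Tessera is paid $36,700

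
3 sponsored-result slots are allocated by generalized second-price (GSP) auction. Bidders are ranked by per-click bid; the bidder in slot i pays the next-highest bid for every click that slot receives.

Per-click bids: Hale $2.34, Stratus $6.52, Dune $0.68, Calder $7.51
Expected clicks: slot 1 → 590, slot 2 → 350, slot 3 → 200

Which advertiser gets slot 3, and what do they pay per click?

Per-click bids in order: $7.51 (Calder) > $6.52 (Stratus) > $2.34 (Hale) > $0.68 (Dune)
Slot 3 goes to the third-ranked bidder, Hale, who pays the next bid down: $0.68/click.

Hale; $0.68 per click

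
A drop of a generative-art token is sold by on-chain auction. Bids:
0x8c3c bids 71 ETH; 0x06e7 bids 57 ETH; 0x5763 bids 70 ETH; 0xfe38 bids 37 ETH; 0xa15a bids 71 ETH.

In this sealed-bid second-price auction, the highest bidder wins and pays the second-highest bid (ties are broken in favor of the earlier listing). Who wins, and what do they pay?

0x8c3c pays 71 ETH

Bids ranked: 71 (0x8c3c) > 71 (0xa15a) > 70 (0x5763) > 57 (0x06e7) > 37 (0xfe38)
0x8c3c and 0xa15a tie at 71 ETH; tie-break gives it to 0x8c3c.
0x8c3c wins with the highest bid; price is set by the runner-up at 71 ETH.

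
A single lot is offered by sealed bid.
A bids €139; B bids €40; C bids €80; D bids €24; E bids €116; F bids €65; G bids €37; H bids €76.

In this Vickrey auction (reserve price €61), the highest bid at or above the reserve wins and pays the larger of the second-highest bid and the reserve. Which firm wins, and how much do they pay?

A pays €116

Rule: the highest bid at or above the reserve wins and pays the larger of the second-highest bid and the reserve.
Bids ranked: 139 (A) > 116 (E) > 80 (C) > 76 (H) > 65 (F) > 40 (B) > …
Highest eligible bid: A at €139.
Second-highest bid €116 exceeds the reserve €61 → payment €116.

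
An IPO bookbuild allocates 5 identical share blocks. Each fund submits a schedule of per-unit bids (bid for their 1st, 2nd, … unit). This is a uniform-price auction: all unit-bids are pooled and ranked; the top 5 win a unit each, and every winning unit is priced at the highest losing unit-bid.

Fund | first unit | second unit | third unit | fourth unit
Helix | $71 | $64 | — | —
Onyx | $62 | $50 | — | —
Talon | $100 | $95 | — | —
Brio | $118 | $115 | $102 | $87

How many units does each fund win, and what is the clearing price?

All unit-bids, highest first — top 5: 118 (Brio-1), 115 (Brio-2), 102 (Brio-3), 100 (Talon-1), 95 (Talon-2)
First bid not allocated: $87.
Allocation: Brio 3, Talon 2.

Brio 3, Talon 2; clearing price $87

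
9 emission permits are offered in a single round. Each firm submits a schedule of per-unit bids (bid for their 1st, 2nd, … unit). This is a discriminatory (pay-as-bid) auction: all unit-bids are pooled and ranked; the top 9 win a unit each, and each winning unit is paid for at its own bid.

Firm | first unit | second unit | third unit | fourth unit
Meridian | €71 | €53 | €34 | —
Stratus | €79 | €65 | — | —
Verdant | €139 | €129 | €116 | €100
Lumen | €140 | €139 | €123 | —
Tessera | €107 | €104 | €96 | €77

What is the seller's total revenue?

Total revenue: €1,097

Pooled unit-bids ranked (top 9): 140 (Lumen-1), 139 (Verdant-1), 139 (Lumen-2), 129 (Verdant-2), 123 (Lumen-3), 116 (Verdant-3), 107 (Tessera-1), 104 (Tessera-2), 100 (Verdant-4)
Next rejected bid: €96 (not a price — pay-as-bid).
Each winning unit pays its own bid.
Revenue = 140 + 139 + 139 + 129 + 123 + 116 + 107 + 104 + 100 = €1,097.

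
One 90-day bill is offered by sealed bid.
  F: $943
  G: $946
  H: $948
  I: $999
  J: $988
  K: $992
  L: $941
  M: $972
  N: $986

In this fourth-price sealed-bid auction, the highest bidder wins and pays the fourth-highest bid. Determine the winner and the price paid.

Bids in order: 999 (I) > 992 (K) > 988 (J) > 986 (N) > 972 (M) > 948 (H) > …
I is highest; pays the fourth-highest bid, $986.

I pays $986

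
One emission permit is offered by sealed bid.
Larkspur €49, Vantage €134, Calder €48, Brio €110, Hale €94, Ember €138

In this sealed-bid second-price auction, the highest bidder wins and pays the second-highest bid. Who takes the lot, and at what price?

Sealed-bid second-price auction: the highest bidder wins and pays the second-highest bid.
Bids ranked: 138 (Ember) > 134 (Vantage) > 110 (Brio) > 94 (Hale) > 49 (Larkspur) > 48 (Calder)
Ember wins with the highest bid; price is set by the runner-up at €134.

Ember pays €134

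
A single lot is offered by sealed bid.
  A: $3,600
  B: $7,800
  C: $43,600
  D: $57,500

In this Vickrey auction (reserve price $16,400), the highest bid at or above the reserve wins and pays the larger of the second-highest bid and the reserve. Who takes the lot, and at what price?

D pays $43,600

Vickrey auction (reserve price $16,400): the highest bid at or above the reserve wins and pays the larger of the second-highest bid and the reserve.
Bids in order: 57,500 (D) > 43,600 (C) > 7,800 (B) > 3,600 (A)
D has the top bid at or above the reserve ($57,500).
Second-highest bid $43,600 exceeds the reserve $16,400 → payment $43,600.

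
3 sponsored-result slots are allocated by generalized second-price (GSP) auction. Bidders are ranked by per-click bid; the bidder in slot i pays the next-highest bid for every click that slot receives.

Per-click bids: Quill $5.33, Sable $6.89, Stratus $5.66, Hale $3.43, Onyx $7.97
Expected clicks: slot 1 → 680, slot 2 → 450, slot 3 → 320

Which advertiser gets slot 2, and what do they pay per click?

Sorting advertisers: $7.97 (Onyx) > $6.89 (Sable) > $5.66 (Stratus) > $5.33 (Quill) > …
Slot 2 goes to the second-ranked bidder, Sable, who pays the next bid down: $5.66/click.

Sable; $5.66 per click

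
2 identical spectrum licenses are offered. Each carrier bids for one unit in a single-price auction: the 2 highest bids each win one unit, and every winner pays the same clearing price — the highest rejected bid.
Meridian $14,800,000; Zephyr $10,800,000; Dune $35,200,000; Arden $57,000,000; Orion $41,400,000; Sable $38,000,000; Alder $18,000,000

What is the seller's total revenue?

Bids ranked high→low: 57,000,000 (Arden), 41,400,000 (Orion), 38,000,000 (Sable), 35,200,000 (Dune), …
The 2 highest are Arden, Orion.
Highest unsuccessful bid: $38,000,000 → clearing price.
Total revenue = 2 × $38,000,000 = $76,000,000.

Total revenue: $76,000,000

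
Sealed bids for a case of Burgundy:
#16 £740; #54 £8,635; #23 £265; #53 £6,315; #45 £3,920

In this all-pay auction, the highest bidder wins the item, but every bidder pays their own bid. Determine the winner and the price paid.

#54 pays £8,635

Rule: the highest bidder wins the item, but every bidder pays their own bid.
Bids in order: 8,635 (#54) > 6,315 (#53) > 3,920 (#45) > 740 (#16) > 265 (#23)
#54 wins with the top bid; all bids are sunk regardless.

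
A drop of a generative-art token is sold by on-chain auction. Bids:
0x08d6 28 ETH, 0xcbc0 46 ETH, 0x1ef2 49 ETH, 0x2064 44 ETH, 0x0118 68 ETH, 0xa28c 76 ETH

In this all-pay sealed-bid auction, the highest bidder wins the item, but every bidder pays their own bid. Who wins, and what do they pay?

0xa28c pays 76 ETH

All-pay sealed-bid auction: the highest bidder wins the item, but every bidder pays their own bid.
Bids in order: 76 (0xa28c) > 68 (0x0118) > 49 (0x1ef2) > 46 (0xcbc0) > 44 (0x2064) > 28 (0x08d6)
0xa28c wins with the top bid; all bids are sunk regardless.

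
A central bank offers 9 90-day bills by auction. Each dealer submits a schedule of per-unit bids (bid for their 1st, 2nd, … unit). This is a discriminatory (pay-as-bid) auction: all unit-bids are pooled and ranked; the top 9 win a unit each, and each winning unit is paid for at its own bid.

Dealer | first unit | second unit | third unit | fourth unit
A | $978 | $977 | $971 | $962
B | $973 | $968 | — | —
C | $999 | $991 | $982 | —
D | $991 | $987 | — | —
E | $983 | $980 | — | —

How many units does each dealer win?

A 2, C 3, D 2, E 2

Merging the schedules and taking the best 9: 999 (C-1), 991 (C-2), 991 (D-1), 987 (D-2), 983 (E-1), 982 (C-3), 980 (E-2), 978 (A-1), 977 (A-2)
Next rejected bid: $973 (not a price — pay-as-bid).
Allocation: A 2, C 3, D 2, E 2.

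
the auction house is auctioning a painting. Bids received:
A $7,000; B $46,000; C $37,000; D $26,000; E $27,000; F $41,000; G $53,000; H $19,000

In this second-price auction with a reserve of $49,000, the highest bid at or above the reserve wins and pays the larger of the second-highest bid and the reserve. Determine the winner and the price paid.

G pays $49,000

Bids ranked: 53,000 (G) > 46,000 (B) > 41,000 (F) > 37,000 (C) > 27,000 (E) > 26,000 (D) > …
G has the top bid at or above the reserve ($53,000).
Second-highest bid $46,000 is below the reserve $49,000, so the reserve binds → payment $49,000.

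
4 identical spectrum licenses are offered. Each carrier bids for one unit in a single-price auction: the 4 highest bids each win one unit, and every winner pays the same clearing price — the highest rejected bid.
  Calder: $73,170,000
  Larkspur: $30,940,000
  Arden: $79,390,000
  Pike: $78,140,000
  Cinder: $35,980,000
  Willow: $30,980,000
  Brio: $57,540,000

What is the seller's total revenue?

Total revenue: $143,920,000

Sorting: 79,390,000 (Arden), 78,140,000 (Pike), 73,170,000 (Calder), 57,540,000 (Brio), 35,980,000 (Cinder), 30,980,000 (Willow), …
Top 4: Arden, Pike, Calder, Brio.
First losing bid is Cinder's $35,980,000, which sets the uniform price.
Total revenue = 4 × $35,980,000 = $143,920,000.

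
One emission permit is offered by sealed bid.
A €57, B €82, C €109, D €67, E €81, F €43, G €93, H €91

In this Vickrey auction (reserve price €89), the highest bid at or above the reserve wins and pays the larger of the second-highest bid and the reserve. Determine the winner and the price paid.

Bids ranked: 109 (C) > 93 (G) > 91 (H) > 82 (B) > 81 (E) > 67 (D) > …
Highest eligible bid: C at €109.
max(second-highest €93, reserve €89) = €93; the reserve does not bind.

C pays €93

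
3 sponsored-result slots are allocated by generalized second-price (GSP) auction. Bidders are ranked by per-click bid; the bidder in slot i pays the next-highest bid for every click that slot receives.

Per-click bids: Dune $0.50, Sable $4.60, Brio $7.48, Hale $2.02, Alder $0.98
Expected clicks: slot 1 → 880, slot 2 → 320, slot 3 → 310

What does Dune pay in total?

Sorting advertisers: $7.48 (Brio) > $4.60 (Sable) > $2.02 (Hale) > $0.98 (Alder) > …
Dune ranks below slot 3 → no slot, pays nothing.

Dune pays $0.00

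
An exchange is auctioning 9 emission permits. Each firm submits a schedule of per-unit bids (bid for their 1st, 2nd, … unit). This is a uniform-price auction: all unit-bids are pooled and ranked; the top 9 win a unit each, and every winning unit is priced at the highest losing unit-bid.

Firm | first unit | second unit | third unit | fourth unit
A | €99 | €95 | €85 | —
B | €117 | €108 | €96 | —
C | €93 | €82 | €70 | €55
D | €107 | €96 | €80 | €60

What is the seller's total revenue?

Total revenue: €738

Pooled unit-bids ranked (top 9): 117 (B-1), 108 (B-2), 107 (D-1), 99 (A-1), 96 (B-3), 96 (D-2), 95 (A-2), 93 (C-1), 85 (A-3)
First bid not allocated: €82.
Allocation: A 3, B 3, C 1, D 2. Every unit priced at €82.
Revenue = 9 × 82 = €738.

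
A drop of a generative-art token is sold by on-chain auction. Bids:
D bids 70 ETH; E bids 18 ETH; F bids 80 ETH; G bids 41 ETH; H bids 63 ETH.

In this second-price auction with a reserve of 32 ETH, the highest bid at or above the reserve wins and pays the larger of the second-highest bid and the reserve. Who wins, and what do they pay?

F pays 70 ETH

Sorting bids: 80 (F) > 70 (D) > 63 (H) > 41 (G) > 18 (E)
Highest eligible bid: F at 80 ETH.
Second-highest bid 70 ETH exceeds the reserve 32 ETH → payment 70 ETH.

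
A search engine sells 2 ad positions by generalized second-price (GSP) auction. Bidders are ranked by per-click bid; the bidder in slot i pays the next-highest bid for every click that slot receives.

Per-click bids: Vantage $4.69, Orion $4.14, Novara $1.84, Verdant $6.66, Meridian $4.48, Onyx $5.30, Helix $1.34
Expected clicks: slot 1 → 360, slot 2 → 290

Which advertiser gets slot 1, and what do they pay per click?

Ranked by bid: $6.66 (Verdant) > $5.30 (Onyx) > $4.69 (Vantage) > …
Slot 1 goes to the first-ranked bidder, Verdant, who pays the next bid down: $5.30/click.

Verdant; $5.30 per click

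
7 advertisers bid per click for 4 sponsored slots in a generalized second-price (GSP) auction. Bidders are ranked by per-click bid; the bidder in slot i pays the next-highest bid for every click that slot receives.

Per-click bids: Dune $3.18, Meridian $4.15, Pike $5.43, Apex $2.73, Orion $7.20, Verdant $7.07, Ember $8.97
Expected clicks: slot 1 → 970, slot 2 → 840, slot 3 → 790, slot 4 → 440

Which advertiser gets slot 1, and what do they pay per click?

Per-click bids in order: $8.97 (Ember) > $7.20 (Orion) > $7.07 (Verdant) > $5.43 (Pike) > $4.15 (Meridian) > …
Slot 1 goes to the first-ranked bidder, Ember, who pays the next bid down: $7.20/click.

Ember; $7.20 per click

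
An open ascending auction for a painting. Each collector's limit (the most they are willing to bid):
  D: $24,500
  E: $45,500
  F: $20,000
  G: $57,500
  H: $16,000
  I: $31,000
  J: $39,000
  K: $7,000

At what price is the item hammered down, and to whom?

Limits ranked: 57,500 (G) > 45,500 (E) > 39,000 (J) > 31,000 (I) > 24,500 (D) > 20,000 (F) > …
Bidding ends when E exits at $45,500; G takes it.

G wins at $45,500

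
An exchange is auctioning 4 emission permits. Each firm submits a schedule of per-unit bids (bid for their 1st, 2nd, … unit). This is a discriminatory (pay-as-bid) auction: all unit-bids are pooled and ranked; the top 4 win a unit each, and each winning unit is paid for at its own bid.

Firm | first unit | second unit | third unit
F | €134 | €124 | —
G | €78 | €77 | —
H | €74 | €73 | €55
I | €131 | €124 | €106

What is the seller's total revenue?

Pooled unit-bids ranked (top 4): 134 (F-1), 131 (I-1), 124 (F-2), 124 (I-2)
Next rejected bid: €106 (not a price — pay-as-bid).
Each winning unit pays its own bid.
Revenue = 134 + 131 + 124 + 124 = €513.

Total revenue: €513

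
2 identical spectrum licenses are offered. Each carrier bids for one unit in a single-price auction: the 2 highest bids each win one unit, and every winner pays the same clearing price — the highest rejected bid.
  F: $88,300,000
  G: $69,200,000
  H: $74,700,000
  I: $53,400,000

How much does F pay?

F pays $69,200,000

Sorting: 88,300,000 (F), 74,700,000 (H), 69,200,000 (G), 53,400,000 (I)
Top 2: F, H.
Highest unsuccessful bid: $69,200,000 → clearing price.
F wins → pays $69,200,000.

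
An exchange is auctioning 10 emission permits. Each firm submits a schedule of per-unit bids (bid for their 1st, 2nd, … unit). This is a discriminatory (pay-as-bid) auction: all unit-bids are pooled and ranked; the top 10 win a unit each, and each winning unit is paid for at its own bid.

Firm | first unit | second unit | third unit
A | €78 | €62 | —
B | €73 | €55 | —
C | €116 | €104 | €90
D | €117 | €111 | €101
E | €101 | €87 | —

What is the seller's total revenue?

Total revenue: €978

Merging the schedules and taking the best 10: 117 (D-1), 116 (C-1), 111 (D-2), 104 (C-2), 101 (D-3), 101 (E-1), 90 (C-3), 87 (E-2), 78 (A-1), 73 (B-1)
Next rejected bid: €62 (not a price — pay-as-bid).
Each winning unit pays its own bid.
Revenue = 117 + 116 + 111 + 104 + 101 + 101 + 90 + 87 + 78 + 73 = €978.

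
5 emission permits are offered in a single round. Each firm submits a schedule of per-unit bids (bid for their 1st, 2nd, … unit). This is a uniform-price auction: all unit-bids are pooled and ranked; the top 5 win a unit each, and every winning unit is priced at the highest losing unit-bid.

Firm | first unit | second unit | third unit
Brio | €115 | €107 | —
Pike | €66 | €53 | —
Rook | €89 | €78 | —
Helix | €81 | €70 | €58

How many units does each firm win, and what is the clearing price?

Brio 2, Helix 1, Rook 2; clearing price €70

Pooled unit-bids ranked (top 5): 115 (Brio-1), 107 (Brio-2), 89 (Rook-1), 81 (Helix-1), 78 (Rook-2)
Highest rejected unit-bid = €70.
Allocation: Brio 2, Helix 1, Rook 2.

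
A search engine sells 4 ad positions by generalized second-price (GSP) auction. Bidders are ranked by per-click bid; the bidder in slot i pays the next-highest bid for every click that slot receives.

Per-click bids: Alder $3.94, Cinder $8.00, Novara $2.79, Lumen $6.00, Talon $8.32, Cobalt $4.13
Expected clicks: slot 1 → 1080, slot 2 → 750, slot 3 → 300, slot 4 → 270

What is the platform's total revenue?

Total revenue: $15442.80

Sorting advertisers: $8.32 (Talon) > $8.00 (Cinder) > $6.00 (Lumen) > $4.13 (Cobalt) > $3.94 (Alder) > …
Slot 1: Talon pays $8.00 × 1080 = $8640.00
Slot 2: Cinder pays $6.00 × 750 = $4500.00
Slot 3: Lumen pays $4.13 × 300 = $1239.00
Slot 4: Cobalt pays $3.94 × 270 = $1063.80
Total = $15442.80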